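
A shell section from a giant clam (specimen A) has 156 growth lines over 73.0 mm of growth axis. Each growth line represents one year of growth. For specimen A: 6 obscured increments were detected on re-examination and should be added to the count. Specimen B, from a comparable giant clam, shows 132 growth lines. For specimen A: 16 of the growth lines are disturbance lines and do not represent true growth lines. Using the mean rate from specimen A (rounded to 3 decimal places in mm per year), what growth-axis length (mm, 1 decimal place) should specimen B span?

66.0 mm

Specimen A: correcting the raw count gives 156 − 16 + 6 = 146 true growth lines.
A: Extension rate ≈ 73.0 / 146 = 0.500 mm per year.
B's length ≈ 0.500 × 132 = 66.0 mm.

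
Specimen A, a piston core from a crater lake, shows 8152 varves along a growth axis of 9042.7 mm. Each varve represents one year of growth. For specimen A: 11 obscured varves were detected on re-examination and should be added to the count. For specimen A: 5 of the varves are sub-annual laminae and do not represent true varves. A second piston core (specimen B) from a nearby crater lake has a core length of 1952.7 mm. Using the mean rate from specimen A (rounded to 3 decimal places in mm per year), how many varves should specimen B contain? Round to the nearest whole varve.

1762 varves

Specimen A: correcting the raw count gives 8152 − 5 + 11 = 8158 true varves.
A: 9042.7 mm over 8158 years gives 9042.7 / 8158 ≈ 1.108 mm per year.
For B, 1952.7 / 1.108 = 1762.36 years ≈ 1762 varves.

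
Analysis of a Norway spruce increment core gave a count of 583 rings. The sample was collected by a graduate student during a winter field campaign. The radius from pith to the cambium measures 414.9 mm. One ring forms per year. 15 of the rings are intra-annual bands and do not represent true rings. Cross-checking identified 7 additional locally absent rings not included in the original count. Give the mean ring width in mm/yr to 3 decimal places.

True ring count = 583 − 15 + 7 = 575.
414.9 mm over 575 years gives 414.9 / 575 ≈ 0.722 mm/yr.

0.722 mm/yr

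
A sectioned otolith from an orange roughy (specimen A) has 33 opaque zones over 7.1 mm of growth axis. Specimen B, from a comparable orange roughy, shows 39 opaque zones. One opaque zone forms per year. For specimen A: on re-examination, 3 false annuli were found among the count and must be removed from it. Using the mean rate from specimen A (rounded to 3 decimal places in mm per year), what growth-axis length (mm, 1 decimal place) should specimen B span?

Specimen A: adjusted count: 33 − 3 = 30 opaque zones.
A: Mean rate = 7.1 mm / 30 years ≈ 0.237 mm/yr.
For B, 0.237 mm/year × 39 years = 9.2 mm.

9.2 mm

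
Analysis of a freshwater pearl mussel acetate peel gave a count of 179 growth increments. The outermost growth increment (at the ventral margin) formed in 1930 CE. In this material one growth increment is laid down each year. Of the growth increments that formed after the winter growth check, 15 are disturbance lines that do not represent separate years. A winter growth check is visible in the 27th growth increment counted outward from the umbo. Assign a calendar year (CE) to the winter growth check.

Between growth increment 27 and the ventral margin there are 179 − 27 = 152 growth increments.
152 − 15 false = 137 true growth increments after the winter growth check.
1930 − 137 = 1793 CE.

1793 CE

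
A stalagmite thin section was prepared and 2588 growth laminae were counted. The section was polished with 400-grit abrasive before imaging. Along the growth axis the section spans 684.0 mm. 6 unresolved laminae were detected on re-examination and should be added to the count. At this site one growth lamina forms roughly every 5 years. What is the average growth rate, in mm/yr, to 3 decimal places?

Adjusted count: 2588 + 6 = 2594 growth laminae.
2594 growth laminae at 5 years each span 2594 × 5 = 12970 years.
Extension rate ≈ 684.0 / 12970 = 0.053 mm/yr.

0.053 mm/yr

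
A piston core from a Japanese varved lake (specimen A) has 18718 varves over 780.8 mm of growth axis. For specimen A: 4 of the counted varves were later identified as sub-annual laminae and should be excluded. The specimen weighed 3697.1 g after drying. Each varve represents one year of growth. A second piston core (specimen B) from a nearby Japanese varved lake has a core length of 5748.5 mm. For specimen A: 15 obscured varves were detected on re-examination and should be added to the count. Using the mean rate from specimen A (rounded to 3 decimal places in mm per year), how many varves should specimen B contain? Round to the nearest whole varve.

136869 varves

Specimen A: correcting the raw count gives 18718 − 4 + 15 = 18729 true varves.
A: 780.8 mm over 18729 years gives 780.8 / 18729 ≈ 0.042 mm/yr.
For B, 5748.5 / 0.042 = 136869.05 years ≈ 136869 varves.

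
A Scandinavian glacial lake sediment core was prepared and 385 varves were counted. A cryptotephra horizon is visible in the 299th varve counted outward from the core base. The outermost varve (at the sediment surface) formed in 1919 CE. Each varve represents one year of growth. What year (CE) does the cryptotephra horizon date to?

1833 CE

385 − 299 = 86 varves lie beyond the cryptotephra horizon toward the sediment surface.
Counting back 86 years from 1919 CE places the cryptotephra horizon in 1919 − 86 = 1833 CE.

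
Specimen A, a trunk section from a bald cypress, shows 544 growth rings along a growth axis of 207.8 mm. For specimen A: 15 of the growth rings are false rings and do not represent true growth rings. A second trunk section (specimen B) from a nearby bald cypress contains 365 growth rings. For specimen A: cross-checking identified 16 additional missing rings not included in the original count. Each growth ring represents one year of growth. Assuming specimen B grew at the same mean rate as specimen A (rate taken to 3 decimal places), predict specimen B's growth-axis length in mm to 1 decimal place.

139.1 mm

Specimen A: correcting the raw count gives 544 − 15 + 16 = 545 true growth rings.
A: Mean rate = 207.8 mm / 545 years ≈ 0.381 mm/yr.
Length of B = 0.381 × 365 = 139.1 mm.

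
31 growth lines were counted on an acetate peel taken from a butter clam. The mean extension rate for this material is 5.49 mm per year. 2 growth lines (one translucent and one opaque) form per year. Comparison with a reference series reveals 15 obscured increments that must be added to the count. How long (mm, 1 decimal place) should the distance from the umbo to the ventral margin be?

Adjusted count: 31 + 15 = 46 growth lines.
46 growth lines at 2 per year is 46 / 2 = 23 years.
Length ≈ 5.49 × 23 = 126.3 mm.

126.3 mm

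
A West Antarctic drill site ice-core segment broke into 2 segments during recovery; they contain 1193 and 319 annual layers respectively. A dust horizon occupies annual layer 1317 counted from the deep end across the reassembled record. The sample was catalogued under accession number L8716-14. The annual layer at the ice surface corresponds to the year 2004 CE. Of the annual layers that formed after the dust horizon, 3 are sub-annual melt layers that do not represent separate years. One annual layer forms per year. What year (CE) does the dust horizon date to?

1812 CE

Total annual layers = 1193 + 319 = 1512.
Between annual layer 1317 and the ice surface there are 1512 − 1317 = 195 annual layers.
Excluding 3 false annual layers: 195 − 3 = 192.
2004 − 192 = 1812 CE.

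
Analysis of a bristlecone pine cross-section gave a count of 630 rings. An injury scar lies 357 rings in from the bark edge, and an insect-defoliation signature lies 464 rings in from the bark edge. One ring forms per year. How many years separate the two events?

107 years

Separation: 464 − 357 = 107 rings.
One ring per year makes the interval 107 years.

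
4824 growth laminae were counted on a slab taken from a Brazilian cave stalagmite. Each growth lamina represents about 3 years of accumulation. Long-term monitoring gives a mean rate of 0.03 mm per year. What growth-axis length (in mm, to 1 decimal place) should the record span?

434.2 mm

4824 growth laminae at 3 years each span 4824 × 3 = 14472 years.
Predicted length = 0.03 mm/year × 14472 years = 434.2 mm.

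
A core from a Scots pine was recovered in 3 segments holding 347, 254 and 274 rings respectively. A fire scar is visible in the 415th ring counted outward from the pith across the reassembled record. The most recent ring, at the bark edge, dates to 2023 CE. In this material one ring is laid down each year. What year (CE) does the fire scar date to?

1563 CE

Total rings = 347 + 254 + 274 = 875.
875 − 415 = 460 rings lie beyond the fire scar toward the bark edge.
The ring at the bark edge is 2023 CE, so the fire scar dates to 2023 − 460 = 1563 CE.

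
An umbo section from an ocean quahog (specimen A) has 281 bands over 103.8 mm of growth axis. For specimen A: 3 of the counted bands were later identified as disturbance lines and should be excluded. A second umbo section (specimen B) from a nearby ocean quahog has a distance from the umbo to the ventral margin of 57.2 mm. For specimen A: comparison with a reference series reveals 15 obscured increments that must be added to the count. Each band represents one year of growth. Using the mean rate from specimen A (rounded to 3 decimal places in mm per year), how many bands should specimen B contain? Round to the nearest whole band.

Specimen A: true band count = 281 − 3 + 15 = 293.
A: Mean rate = 103.8 mm / 293 years ≈ 0.354 mm/yr.
For B, 57.2 / 0.354 = 161.58 years ≈ 162 bands.

162 bands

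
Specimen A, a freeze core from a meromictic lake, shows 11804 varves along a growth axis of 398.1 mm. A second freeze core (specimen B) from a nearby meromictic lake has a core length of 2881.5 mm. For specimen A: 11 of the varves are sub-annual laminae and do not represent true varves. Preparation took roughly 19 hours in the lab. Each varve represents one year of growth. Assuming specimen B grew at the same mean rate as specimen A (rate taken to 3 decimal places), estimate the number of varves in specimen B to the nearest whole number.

84750 varves

Specimen A: true varve count = 11804 − 11 = 11793.
A: 398.1 mm over 11793 years gives 398.1 / 11793 ≈ 0.034 mm/yr.
For B, 2881.5 / 0.034 = 84750.00 years ≈ 84750 varves.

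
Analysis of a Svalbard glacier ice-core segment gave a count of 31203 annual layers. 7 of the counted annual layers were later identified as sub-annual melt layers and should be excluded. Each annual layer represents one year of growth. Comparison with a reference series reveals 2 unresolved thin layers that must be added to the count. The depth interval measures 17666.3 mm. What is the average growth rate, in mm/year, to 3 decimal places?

After corrections the count is 31203 − 7 + 2 = 31198 annual layers.
Mean rate = 17666.3 mm / 31198 years ≈ 0.566 mm/year.

0.566 mm/year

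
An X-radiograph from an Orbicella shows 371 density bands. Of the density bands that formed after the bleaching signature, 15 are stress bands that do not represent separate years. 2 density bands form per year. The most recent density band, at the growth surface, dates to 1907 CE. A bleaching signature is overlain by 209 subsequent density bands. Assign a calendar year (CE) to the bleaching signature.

209 density bands post-date the bleaching signature.
Excluding 15 false density bands: 209 − 15 = 194.
With 2 density bands per year, 194 / 2 = 97 years.
1907 − 97 = 1810 CE.

1810 CE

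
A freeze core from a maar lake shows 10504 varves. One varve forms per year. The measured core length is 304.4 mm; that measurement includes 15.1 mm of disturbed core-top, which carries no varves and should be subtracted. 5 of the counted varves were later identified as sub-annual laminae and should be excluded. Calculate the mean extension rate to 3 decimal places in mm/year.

Adjusted count: 10504 − 5 = 10499 varves.
Net length = 304.4 − 15.1 = 289.3 mm.
Mean rate = 289.3 mm / 10499 years ≈ 0.028 mm/year.

0.028 mm/year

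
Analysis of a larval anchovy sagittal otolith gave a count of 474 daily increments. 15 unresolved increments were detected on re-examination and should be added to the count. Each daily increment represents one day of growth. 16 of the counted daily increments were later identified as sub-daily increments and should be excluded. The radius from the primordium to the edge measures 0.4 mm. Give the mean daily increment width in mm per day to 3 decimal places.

True daily increment count = 474 − 16 + 15 = 473.
Extension rate ≈ 0.4 / 473 = 0.001 mm per day.

0.001 mm per day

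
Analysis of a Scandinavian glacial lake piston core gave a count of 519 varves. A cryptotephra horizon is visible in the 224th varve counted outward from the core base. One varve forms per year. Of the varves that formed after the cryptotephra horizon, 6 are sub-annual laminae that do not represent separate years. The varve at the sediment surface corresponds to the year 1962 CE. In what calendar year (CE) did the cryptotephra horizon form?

1673 CE

519 − 224 = 295 varves lie beyond the cryptotephra horizon toward the sediment surface.
Removing the 6 false varves leaves 295 − 6 = 289 true varves beyond the cryptotephra horizon.
The varve at the sediment surface is 1962 CE, so the cryptotephra horizon dates to 1962 − 289 = 1673 CE.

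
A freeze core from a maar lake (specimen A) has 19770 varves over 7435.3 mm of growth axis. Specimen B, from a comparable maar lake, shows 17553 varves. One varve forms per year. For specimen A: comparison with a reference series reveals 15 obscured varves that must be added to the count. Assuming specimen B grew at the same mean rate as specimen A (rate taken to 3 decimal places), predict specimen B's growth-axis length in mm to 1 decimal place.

6599.9 mm

Specimen A: adjusted count: 19770 + 15 = 19785 varves.
A: Mean rate = 7435.3 mm / 19785 years ≈ 0.376 mm/yr.
B's length ≈ 0.376 × 17553 = 6599.9 mm.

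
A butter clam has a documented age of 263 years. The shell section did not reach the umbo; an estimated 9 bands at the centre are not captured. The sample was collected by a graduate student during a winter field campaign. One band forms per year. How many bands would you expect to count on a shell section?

At one band per year, 263 years correspond to 263 bands.
263 − 9 missed = 254 bands expected in the prepared section.

254 bands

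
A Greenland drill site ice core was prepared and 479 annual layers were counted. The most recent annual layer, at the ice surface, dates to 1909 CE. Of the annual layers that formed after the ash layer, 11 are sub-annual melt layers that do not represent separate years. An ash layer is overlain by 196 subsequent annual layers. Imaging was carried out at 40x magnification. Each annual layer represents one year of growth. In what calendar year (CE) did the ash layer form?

There are 196 annual layers younger than the ash layer.
196 − 11 false = 185 true annual layers after the ash layer.
The annual layer at the ice surface is 1909 CE, so the ash layer dates to 1909 − 185 = 1724 CE.

1724 CE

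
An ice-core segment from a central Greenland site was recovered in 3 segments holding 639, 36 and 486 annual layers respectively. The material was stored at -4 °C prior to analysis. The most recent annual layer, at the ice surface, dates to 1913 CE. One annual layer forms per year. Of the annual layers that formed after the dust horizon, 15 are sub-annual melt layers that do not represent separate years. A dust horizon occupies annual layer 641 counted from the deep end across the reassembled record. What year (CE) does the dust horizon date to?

1408 CE

Total annual layers = 639 + 36 + 486 = 1161.
1161 − 641 = 520 annual layers lie beyond the dust horizon toward the ice surface.
520 − 15 false = 505 true annual layers after the dust horizon.
The annual layer at the ice surface is 1913 CE, so the dust horizon dates to 1913 − 505 = 1408 CE.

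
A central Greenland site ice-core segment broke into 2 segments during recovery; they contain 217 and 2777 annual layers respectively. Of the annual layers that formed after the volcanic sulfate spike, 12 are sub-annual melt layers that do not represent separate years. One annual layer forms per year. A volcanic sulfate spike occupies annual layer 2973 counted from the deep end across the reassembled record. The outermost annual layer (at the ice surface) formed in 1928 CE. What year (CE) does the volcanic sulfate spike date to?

Total annual layers = 217 + 2777 = 2994.
The volcanic sulfate spike sits at annual layer 2973 from the deep end, so 2994 − 2973 = 21 annual layers formed after it.
Removing the 12 false annual layers leaves 21 − 12 = 9 true annual layers beyond the volcanic sulfate spike.
Counting back 9 years from 1928 CE places the volcanic sulfate spike in 1928 − 9 = 1919 CE.

1919 CE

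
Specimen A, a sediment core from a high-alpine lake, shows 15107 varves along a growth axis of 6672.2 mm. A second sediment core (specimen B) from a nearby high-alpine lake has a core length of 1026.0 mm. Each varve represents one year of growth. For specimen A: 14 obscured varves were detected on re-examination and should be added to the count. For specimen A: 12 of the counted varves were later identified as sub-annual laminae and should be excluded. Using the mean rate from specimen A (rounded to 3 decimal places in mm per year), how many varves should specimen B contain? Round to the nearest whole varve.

Specimen A: true varve count = 15107 − 12 + 14 = 15109.
A: 6672.2 mm over 15109 years gives 6672.2 / 15109 ≈ 0.442 mm per year.
B spans 1026.0 / 0.442 = 2321.27 years ≈ 2321 varves.

2321 varves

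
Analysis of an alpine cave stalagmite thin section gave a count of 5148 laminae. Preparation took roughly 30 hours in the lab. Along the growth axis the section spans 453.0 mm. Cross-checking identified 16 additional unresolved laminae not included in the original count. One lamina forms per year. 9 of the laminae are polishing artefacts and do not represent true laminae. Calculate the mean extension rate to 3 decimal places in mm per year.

0.088 mm per year

True lamina count = 5148 − 9 + 16 = 5155.
453.0 mm over 5155 years gives 453.0 / 5155 ≈ 0.088 mm per year.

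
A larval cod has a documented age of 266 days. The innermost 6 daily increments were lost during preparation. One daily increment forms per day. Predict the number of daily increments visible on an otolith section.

At one daily increment per day, 266 days correspond to 266 daily increments.
Less the 6 uncaptured daily increments: 266 − 6 = 260.

260 daily increments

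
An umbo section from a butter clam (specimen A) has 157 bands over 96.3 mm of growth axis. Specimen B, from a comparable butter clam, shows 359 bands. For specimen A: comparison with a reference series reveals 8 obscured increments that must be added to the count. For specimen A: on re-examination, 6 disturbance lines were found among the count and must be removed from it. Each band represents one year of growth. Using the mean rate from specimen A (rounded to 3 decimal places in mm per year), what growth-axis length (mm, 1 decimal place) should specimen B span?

217.6 mm

Specimen A: after corrections the count is 157 − 6 + 8 = 159 bands.
A: Extension rate ≈ 96.3 / 159 = 0.606 mm/yr.
Length of B = 0.606 × 359 = 217.6 mm.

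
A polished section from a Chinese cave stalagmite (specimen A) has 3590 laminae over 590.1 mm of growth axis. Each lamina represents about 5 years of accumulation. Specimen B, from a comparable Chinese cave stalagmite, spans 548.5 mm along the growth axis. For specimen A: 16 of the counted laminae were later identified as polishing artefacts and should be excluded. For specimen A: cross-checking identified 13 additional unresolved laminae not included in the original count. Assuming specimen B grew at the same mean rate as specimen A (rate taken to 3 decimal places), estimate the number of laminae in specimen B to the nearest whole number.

Specimen A: true lamina count = 3590 − 16 + 13 = 3587.
Specimen A: 3587 laminae at 5 years each span 3587 × 5 = 17935 years.
A: Extension rate ≈ 590.1 / 17935 = 0.033 mm/yr.
B spans 548.5 / 0.033 = 16621.21 years; at 5 years per lamina that is 16621.21 / 5 ≈ 3324 laminae.

3324 laminae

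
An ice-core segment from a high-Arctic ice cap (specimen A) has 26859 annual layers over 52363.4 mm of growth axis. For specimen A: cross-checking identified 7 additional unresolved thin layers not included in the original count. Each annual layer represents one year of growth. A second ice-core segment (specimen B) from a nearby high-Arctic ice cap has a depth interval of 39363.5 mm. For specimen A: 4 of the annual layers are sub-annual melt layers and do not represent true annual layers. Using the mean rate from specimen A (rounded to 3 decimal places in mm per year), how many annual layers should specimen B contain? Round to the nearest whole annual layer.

Specimen A: adjusted count: 26859 − 4 + 7 = 26862 annual layers.
A: Mean rate = 52363.4 mm / 26862 years ≈ 1.949 mm/year.
B spans 39363.5 / 1.949 = 20196.77 years ≈ 20197 annual layers.

20197 annual layers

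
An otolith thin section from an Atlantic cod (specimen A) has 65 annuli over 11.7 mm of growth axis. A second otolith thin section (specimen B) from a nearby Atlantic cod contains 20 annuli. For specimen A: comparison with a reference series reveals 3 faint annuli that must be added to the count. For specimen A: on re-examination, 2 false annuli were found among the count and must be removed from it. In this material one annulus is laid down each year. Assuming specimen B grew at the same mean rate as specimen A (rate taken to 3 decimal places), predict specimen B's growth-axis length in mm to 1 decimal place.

3.5 mm

Specimen A: adjusted count: 65 − 2 + 3 = 66 annuli.
A: Extension rate ≈ 11.7 / 66 = 0.177 mm per year.
B's length ≈ 0.177 × 20 = 3.5 mm.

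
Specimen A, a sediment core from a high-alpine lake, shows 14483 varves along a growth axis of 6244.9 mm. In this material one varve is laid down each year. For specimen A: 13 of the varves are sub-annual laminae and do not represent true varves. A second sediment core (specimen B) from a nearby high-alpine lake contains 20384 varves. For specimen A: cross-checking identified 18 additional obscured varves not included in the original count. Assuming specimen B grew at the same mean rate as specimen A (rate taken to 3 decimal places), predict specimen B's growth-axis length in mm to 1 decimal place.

8785.5 mm

Specimen A: correcting the raw count gives 14483 − 13 + 18 = 14488 true varves.
A: 6244.9 mm over 14488 years gives 6244.9 / 14488 ≈ 0.431 mm per year.
For B, 0.431 mm/year × 20384 years = 8785.5 mm.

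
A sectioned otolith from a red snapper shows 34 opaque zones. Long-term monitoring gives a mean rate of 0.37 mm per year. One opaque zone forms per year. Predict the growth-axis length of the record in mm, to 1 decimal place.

34 years of growth are recorded.
Predicted length = 0.37 mm/year × 34 years = 12.6 mm.

12.6 mm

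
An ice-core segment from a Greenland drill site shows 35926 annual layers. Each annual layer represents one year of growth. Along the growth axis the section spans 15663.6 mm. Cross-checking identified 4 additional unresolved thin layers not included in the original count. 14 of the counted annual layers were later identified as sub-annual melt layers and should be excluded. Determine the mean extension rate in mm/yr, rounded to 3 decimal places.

True annual layer count = 35926 − 14 + 4 = 35916.
Extension rate ≈ 15663.6 / 35916 = 0.436 mm/yr.

0.436 mm/yr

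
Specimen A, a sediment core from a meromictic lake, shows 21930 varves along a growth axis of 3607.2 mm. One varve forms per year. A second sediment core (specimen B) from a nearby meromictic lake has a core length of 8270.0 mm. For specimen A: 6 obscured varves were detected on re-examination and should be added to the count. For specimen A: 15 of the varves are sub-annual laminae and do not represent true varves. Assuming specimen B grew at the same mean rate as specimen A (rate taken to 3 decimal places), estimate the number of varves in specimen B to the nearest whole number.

Specimen A: correcting the raw count gives 21930 − 15 + 6 = 21921 true varves.
A: Mean rate = 3607.2 mm / 21921 years ≈ 0.165 mm per year.
For B, 8270.0 / 0.165 = 50121.21 years ≈ 50121 varves.

50121 varves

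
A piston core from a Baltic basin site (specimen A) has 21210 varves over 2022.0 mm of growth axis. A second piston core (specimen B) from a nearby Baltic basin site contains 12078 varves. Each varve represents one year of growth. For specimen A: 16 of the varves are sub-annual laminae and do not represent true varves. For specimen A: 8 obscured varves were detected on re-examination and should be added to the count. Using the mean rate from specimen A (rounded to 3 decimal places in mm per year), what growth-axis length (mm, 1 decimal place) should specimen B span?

Specimen A: correcting the raw count gives 21210 − 16 + 8 = 21202 true varves.
A: Mean rate = 2022.0 mm / 21202 years ≈ 0.095 mm/year.
Length of B = 0.095 × 12078 = 1147.4 mm.

1147.4 mm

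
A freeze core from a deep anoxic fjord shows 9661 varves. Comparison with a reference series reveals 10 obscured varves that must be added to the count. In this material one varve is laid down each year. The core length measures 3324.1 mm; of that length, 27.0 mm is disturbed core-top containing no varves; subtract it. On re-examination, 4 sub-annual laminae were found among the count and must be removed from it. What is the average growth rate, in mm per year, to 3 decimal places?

0.341 mm per year

Correcting the raw count gives 9661 − 4 + 10 = 9667 true varves.
Removing the 27.0 mm offcut leaves 3324.1 − 27.0 = 3297.1 mm.
Extension rate ≈ 3297.1 / 9667 = 0.341 mm per year.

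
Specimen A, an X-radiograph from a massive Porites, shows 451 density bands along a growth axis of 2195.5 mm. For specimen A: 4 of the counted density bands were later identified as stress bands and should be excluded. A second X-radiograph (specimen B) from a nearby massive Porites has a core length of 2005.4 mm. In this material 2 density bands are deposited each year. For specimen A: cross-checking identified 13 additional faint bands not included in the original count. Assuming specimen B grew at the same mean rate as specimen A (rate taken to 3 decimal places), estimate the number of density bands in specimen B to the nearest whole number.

Specimen A: after corrections the count is 451 − 4 + 13 = 460 density bands.
Specimen A: 460 density bands at 2 per year is 460 / 2 = 230 years.
A: 2195.5 mm over 230 years gives 2195.5 / 230 ≈ 9.546 mm per year.
B spans 2005.4 / 9.546 = 210.08 years; at 2 density bands per year that is 210.08 × 2 ≈ 420 density bands.

420 density bands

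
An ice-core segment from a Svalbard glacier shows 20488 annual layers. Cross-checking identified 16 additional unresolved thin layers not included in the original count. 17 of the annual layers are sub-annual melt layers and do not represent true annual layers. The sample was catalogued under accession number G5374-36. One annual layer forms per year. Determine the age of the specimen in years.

Correcting the raw count gives 20488 − 17 + 16 = 20487 true annual layers.
One annual layer per year makes the duration 20487 years.

20487 years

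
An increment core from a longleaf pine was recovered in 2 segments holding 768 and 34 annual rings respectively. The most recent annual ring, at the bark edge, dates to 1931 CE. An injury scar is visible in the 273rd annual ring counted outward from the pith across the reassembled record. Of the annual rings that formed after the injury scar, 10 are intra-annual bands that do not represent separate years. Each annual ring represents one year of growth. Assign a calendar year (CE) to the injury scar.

1412 CE

Total annual rings = 768 + 34 = 802.
The injury scar sits at annual ring 273 from the pith, so 802 − 273 = 529 annual rings formed after it.
Excluding 10 false annual rings: 529 − 10 = 519.
The annual ring at the bark edge is 1931 CE, so the injury scar dates to 1931 − 519 = 1412 CE.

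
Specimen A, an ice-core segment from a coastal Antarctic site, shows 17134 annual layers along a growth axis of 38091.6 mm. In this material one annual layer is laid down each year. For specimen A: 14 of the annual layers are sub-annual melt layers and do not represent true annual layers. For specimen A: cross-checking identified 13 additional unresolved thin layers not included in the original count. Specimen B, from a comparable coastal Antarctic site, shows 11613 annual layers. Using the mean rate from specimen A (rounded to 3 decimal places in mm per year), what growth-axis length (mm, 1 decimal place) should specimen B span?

25815.7 mm

Specimen A: after corrections the count is 17134 − 14 + 13 = 17133 annual layers.
A: Extension rate ≈ 38091.6 / 17133 = 2.223 mm per year.
Length of B = 2.223 × 11613 = 25815.7 mm.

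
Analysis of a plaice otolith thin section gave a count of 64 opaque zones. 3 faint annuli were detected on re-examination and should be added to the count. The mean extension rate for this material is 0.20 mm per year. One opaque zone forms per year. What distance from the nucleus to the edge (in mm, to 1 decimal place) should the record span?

True opaque zone count = 64 + 3 = 67.
67 years at 0.20 mm/year gives 0.20 × 67 = 13.4 mm.

13.4 mm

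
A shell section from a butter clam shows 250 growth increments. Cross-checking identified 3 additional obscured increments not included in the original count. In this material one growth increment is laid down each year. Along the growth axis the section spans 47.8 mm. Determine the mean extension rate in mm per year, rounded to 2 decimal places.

0.19 mm per year

Adjusted count: 250 + 3 = 253 growth increments.
Extension rate ≈ 47.8 / 253 = 0.19 mm per year.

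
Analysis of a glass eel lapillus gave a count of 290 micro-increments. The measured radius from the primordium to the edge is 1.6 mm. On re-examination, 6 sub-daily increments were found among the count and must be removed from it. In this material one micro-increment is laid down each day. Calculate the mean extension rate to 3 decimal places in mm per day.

After corrections the count is 290 − 6 = 284 micro-increments.
Extension rate ≈ 1.6 / 284 = 0.006 mm per day.

0.006 mm per day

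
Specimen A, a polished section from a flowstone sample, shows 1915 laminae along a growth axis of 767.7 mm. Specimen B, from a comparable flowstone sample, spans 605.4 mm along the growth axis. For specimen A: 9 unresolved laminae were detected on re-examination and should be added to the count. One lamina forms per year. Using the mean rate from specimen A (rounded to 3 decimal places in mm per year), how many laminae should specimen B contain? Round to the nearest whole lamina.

1517 laminae

Specimen A: adjusted count: 1915 + 9 = 1924 laminae.
A: 767.7 mm over 1924 years gives 767.7 / 1924 ≈ 0.399 mm/yr.
Specimen B: 605.4 mm / 0.399 mm per year = 1517.29 years ≈ 1517 laminae.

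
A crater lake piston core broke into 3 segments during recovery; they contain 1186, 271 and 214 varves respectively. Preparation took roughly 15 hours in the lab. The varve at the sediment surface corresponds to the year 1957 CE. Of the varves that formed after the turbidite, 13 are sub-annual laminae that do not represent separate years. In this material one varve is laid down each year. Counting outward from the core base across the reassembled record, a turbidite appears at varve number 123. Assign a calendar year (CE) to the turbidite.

422 CE

Total varves = 1186 + 271 + 214 = 1671.
1671 − 123 = 1548 varves lie beyond the turbidite toward the sediment surface.
Removing the 13 false varves leaves 1548 − 13 = 1535 true varves beyond the turbidite.
The varve at the sediment surface is 1957 CE, so the turbidite dates to 1957 − 1535 = 422 CE.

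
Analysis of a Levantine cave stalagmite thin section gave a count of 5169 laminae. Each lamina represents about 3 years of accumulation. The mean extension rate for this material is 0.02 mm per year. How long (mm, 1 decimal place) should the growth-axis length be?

5169 laminae at 3 years each span 5169 × 3 = 15507 years.
Length ≈ 0.02 × 15507 = 310.1 mm.

310.1 mm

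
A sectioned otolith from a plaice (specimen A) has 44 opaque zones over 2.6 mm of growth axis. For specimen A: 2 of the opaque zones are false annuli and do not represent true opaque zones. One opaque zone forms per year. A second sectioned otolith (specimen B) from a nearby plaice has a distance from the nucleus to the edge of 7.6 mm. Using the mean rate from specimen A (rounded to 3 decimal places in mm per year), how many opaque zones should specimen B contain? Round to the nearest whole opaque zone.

123 opaque zones

Specimen A: after corrections the count is 44 − 2 = 42 opaque zones.
A: Extension rate ≈ 2.6 / 42 = 0.062 mm/yr.
Specimen B: 7.6 mm / 0.062 mm per year = 122.58 years ≈ 123 opaque zones.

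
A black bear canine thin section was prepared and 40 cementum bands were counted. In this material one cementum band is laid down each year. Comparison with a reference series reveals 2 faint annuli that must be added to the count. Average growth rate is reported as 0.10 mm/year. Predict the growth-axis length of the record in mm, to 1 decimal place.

4.2 mm

Correcting the raw count gives 40 + 2 = 42 true cementum bands.
42 years at 0.10 mm/year gives 0.10 × 42 = 4.2 mm.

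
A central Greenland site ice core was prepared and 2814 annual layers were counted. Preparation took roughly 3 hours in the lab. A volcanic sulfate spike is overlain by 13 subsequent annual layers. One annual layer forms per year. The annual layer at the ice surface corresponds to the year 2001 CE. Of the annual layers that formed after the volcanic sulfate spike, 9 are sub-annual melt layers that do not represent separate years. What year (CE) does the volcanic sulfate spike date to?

1997 CE

13 annual layers formed after the volcanic sulfate spike.
13 − 9 false = 4 true annual layers after the volcanic sulfate spike.
2001 − 4 = 1997 CE.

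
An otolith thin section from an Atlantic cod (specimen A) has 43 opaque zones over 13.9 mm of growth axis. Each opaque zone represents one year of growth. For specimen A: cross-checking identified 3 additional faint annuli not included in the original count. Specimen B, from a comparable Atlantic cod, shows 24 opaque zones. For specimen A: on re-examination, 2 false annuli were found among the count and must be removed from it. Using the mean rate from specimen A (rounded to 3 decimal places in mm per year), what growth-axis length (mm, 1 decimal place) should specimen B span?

7.6 mm

Specimen A: true opaque zone count = 43 − 2 + 3 = 44.
A: Extension rate ≈ 13.9 / 44 = 0.316 mm/year.
Length of B = 0.316 × 24 = 7.6 mm.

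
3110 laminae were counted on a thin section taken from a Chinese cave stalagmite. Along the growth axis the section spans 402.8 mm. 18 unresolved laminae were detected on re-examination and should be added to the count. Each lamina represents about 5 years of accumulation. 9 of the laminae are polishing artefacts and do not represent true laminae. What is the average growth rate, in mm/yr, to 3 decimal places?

After corrections the count is 3110 − 9 + 18 = 3119 laminae.
3119 laminae at 5 years each span 3119 × 5 = 15595 years.
Extension rate ≈ 402.8 / 15595 = 0.026 mm/yr.

0.026 mm/yr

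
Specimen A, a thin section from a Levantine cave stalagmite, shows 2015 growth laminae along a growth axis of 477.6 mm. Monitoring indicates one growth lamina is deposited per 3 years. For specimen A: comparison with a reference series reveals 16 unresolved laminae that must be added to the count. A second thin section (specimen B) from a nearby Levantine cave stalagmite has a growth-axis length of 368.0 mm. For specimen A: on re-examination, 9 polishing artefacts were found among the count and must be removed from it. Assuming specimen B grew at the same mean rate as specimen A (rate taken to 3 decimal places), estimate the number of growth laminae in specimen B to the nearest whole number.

Specimen A: adjusted count: 2015 − 9 + 16 = 2022 growth laminae.
Specimen A: at 3 years per growth lamina, 2022 × 3 = 6066 years.
A: Mean rate = 477.6 mm / 6066 years ≈ 0.079 mm/yr.
Specimen B: 368.0 mm / 0.079 mm per year = 4658.23 years; at 3 years per growth lamina that is 4658.23 / 3 ≈ 1553 growth laminae.

1553 growth laminae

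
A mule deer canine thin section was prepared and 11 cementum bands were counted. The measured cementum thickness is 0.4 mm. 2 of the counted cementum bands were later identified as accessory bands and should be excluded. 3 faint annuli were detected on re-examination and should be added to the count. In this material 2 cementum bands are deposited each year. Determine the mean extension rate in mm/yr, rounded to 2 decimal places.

Correcting the raw count gives 11 − 2 + 3 = 12 true cementum bands.
With 2 cementum bands per year, 12 / 2 = 6 years.
0.4 mm over 6 years gives 0.4 / 6 ≈ 0.07 mm/yr.

0.07 mm/yr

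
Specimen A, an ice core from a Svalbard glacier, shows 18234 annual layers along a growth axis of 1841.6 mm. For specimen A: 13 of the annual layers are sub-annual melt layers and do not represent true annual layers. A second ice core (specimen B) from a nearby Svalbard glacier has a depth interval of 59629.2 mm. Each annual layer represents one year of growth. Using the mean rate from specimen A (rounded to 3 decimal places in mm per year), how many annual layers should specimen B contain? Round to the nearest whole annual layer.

Specimen A: adjusted count: 18234 − 13 = 18221 annual layers.
A: 1841.6 mm over 18221 years gives 1841.6 / 18221 ≈ 0.101 mm/year.
Specimen B: 59629.2 mm / 0.101 mm per year = 590388.12 years ≈ 590388 annual layers.

590388 annual layers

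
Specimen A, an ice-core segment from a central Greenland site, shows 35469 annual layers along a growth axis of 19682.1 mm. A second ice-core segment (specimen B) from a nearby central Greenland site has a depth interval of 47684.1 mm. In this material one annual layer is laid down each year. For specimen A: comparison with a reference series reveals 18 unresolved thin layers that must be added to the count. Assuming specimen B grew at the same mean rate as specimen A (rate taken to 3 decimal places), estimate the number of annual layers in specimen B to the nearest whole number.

Specimen A: correcting the raw count gives 35469 + 18 = 35487 true annual layers.
A: Extension rate ≈ 19682.1 / 35487 = 0.555 mm per year.
For B, 47684.1 / 0.555 = 85917.30 years ≈ 85917 annual layers.

85917 annual layers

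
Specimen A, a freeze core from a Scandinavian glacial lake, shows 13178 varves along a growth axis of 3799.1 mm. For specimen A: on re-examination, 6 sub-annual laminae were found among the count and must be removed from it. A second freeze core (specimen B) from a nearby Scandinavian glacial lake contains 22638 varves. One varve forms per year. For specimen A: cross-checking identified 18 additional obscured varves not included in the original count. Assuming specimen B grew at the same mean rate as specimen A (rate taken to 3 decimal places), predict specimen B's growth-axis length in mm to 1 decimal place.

6519.7 mm

Specimen A: adjusted count: 13178 − 6 + 18 = 13190 varves.
A: 3799.1 mm over 13190 years gives 3799.1 / 13190 ≈ 0.288 mm/yr.
Length of B = 0.288 × 22638 = 6519.7 mm.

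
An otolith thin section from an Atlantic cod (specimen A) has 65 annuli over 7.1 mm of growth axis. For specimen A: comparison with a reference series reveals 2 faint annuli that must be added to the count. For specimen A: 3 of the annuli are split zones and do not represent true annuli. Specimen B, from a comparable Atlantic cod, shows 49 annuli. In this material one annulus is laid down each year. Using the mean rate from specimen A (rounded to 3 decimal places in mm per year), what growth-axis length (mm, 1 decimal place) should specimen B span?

5.4 mm

Specimen A: after corrections the count is 65 − 3 + 2 = 64 annuli.
A: Mean rate = 7.1 mm / 64 years ≈ 0.111 mm per year.
Length of B = 0.111 × 49 = 5.4 mm.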